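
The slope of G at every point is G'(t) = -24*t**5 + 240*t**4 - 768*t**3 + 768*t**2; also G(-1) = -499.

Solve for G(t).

G'(t) matches the chain-rule pattern g'(h)*h' with inner function h(t) = t**2 - 4*t; substituting u = h(t) collapses the integral.
A general antiderivative is -4*(t**2 - 4*t)**3 + C.
The condition gives C = -499 - (-500) = 1.
So G(t) = -4*t**6 + 48*t**5 - 192*t**4 + 256*t**3 + 1.
Check: d/dt[-4*t**6 + 48*t**5 - 192*t**4 + 256*t**3 + 1] = -24*t**5 + 240*t**4 - 768*t**3 + 768*t**2 = G'(t).

G(t) = -4*t**6 + 48*t**5 - 192*t**4 + 256*t**3 + 1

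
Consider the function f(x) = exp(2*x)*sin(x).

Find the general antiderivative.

Since d/dx undoes antidifferentiation here, F'(x) = f(x) is required of F(x).
Check: d/dx[2*exp(2*x)*sin(x)/5 - exp(2*x)*cos(x)/5] = exp(2*x)*sin(x) = f(x).

F(x) = 2*exp(2*x)*sin(x)/5 - exp(2*x)*cos(x)/5 + C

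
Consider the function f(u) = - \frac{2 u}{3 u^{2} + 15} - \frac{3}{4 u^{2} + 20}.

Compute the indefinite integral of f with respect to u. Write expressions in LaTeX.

F(u) = - \frac{\log{\left(u^{2} + 5 \right)}}{3} - \frac{3 \sqrt{5} \operatorname{atan}{\left(\frac{\sqrt{5} u}{5} \right)}}{20} + C

The integrand splits into summands that can be handled one at a time.
Check: d/du[- \frac{\log{\left(u^{2} + 5 \right)}}{3} - \frac{3 \sqrt{5} \operatorname{atan}{\left(\frac{\sqrt{5} u}{5} \right)}}{20}] = \frac{- 8 u - 9}{12 u^{2} + 60}, which equals f(u).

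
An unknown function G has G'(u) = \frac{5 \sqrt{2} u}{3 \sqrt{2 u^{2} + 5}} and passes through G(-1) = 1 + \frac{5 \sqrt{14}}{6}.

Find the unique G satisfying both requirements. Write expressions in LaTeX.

G(u) = \frac{5 \sqrt{2} \sqrt{2 u^{2} + 5} + 6}{6}

G'(u) matches the chain-rule pattern g'(h)*h' with inner function h(u) = u^{2} + \frac{5}{2}; substituting w = h(u) collapses the integral.
A general antiderivative is \frac{5 \sqrt{u^{2} + \frac{5}{2}}}{3} + C.
The condition gives C = 1 + \frac{5 \sqrt{14}}{6} - (\frac{5 \sqrt{14}}{6}) = 1.
So G(u) = \frac{5 \sqrt{2} \sqrt{2 u^{2} + 5} + 6}{6}.
Check: d/du[\frac{5 \sqrt{2} \sqrt{2 u^{2} + 5} + 6}{6}] = \frac{5 \sqrt{2} u}{3 \sqrt{2 u^{2} + 5}} = G'(u).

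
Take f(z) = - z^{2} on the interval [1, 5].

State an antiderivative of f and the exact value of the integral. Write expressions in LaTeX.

Recover f(z) by differentiating a candidate F(z); any mismatch rules it out.
F(z) = - \frac{z^{3}}{3} is an antiderivative of f.
Check: d/dz[- \frac{z^{3}}{3}] = - z^{2} = f(z).
F(5) = - \frac{125}{3}; F(1) = - \frac{1}{3}.
Integral = F(5) - F(1) = - \frac{124}{3}.

Antiderivative: F(z) = - \frac{z^{3}}{3}; value = - \frac{124}{3}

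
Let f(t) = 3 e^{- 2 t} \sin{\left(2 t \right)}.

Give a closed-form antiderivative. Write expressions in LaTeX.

For F(t) to be correct the identity F'(t) - f(t) = 0 must hold.
Check: d/dt[- \frac{3 e^{- 2 t} \sin{\left(2 t \right)}}{4} - \frac{3 e^{- 2 t} \cos{\left(2 t \right)}}{4}] = 3 e^{- 2 t} \sin{\left(2 t \right)} = f(t).

An antiderivative is F(t) = - \frac{3 e^{- 2 t} \sin{\left(2 t \right)}}{4} - \frac{3 e^{- 2 t} \cos{\left(2 t \right)}}{4}.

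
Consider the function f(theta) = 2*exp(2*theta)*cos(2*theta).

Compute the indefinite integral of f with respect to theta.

Whatever form F(theta) takes, F'(theta) = f(theta) is non-negotiable.
Check: d/dtheta[(sin(2*theta) + cos(2*theta))*exp(2*theta)/2] = 2*exp(2*theta)*cos(2*theta) = f(theta).

F(theta) = (sin(2*theta) + cos(2*theta))*exp(2*theta)/2 + C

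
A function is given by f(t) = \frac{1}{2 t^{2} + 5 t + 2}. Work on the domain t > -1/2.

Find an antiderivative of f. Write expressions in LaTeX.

An antiderivative is F(t) = \frac{\log{\left(t + \frac{1}{2} \right)}}{3} - \frac{\log{\left(t + 2 \right)}}{3}.

The denominator factors as \left(t + 2\right) \left(2 t + 1\right); partial fractions split f into directly integrable pieces: \frac{2}{3 \left(2 t + 1\right)} - \frac{1}{3 \left(t + 2\right)}.
Check: d/dt[\frac{\log{\left(t + \frac{1}{2} \right)}}{3} - \frac{\log{\left(t + 2 \right)}}{3}] = \frac{1}{2 t^{2} + 5 t + 2} = f(t).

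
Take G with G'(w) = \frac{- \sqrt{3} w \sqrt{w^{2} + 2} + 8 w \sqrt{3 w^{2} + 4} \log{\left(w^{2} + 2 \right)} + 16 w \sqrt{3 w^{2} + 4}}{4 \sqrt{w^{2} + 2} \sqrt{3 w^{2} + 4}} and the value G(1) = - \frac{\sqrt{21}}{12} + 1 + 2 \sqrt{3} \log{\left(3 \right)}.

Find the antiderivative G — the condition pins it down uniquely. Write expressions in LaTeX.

G(w) = \frac{24 \sqrt{w^{2} + 2} \log{\left(w^{2} + 2 \right)} - \sqrt{3} \sqrt{3 w^{2} + 4} + 12}{12}

A candidate passes only if d/dw[G] lands on the given G'(w) exactly.
A general antiderivative is - \frac{\sqrt{w^{2} + \frac{4}{3}}}{4} + 2 \sqrt{w^{2} + 2} \log{\left(w^{2} + 2 \right)} + C.
The condition gives C = - \frac{\sqrt{21}}{12} + 1 + 2 \sqrt{3} \log{\left(3 \right)} - (- \frac{\sqrt{21}}{12} + 2 \sqrt{3} \log{\left(3 \right)}) = 1.
So G(w) = \frac{24 \sqrt{w^{2} + 2} \log{\left(w^{2} + 2 \right)} - \sqrt{3} \sqrt{3 w^{2} + 4} + 12}{12}.
Check: d/dw[\frac{24 \sqrt{w^{2} + 2} \log{\left(w^{2} + 2 \right)} - \sqrt{3} \sqrt{3 w^{2} + 4} + 12}{12}] = \frac{- \sqrt{3} w \sqrt{w^{2} + 2} + 8 w \sqrt{3 w^{2} + 4} \log{\left(w^{2} + 2 \right)} + 16 w \sqrt{3 w^{2} + 4}}{4 \sqrt{w^{2} + 2} \sqrt{3 w^{2} + 4}} = G'(w).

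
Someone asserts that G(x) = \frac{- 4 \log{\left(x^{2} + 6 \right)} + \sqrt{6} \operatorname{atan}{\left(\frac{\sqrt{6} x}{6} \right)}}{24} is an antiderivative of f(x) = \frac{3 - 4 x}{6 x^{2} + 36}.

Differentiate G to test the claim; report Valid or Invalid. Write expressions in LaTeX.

Invalid: d/dx[G] - f = \frac{4 x - 3}{12 x^{2} + 72}, which is not 0.

d/dx[G] = \frac{3 - 4 x}{12 x^{2} + 72}
d/dx[G] - f(x) = \frac{4 x - 3}{12 x^{2} + 72} != 0.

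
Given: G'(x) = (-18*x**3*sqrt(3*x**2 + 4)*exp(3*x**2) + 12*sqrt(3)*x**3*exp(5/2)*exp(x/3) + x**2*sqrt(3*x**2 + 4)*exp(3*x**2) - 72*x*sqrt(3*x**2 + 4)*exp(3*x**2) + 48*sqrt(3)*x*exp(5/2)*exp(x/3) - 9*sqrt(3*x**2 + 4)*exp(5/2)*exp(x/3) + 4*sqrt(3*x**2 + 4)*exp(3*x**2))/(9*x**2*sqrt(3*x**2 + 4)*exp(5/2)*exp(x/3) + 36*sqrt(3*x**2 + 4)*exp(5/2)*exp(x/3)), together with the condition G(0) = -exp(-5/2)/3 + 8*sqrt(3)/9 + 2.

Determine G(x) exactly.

Whatever form G(x) takes, its d/dx must return the stated G'(x).
A general antiderivative is 4*sqrt(x**2 + 4/3)/3 - exp(3*x**2 - x/3 - 5/2)/3 - atan(x/2)/2 + C.
The condition gives C = -exp(-5/2)/3 + 8*sqrt(3)/9 + 2 - (-exp(-5/2)/3 + 8*sqrt(3)/9) = 2.
So G(x) = 4*sqrt(x**2 + 4/3)/3 - atan(x/2)/2 + 2 - exp(-5/2)*exp(-x/3)*exp(3*x**2)/3.
Check: d/dx[4*sqrt(x**2 + 4/3)/3 - atan(x/2)/2 + 2 - exp(-5/2)*exp(-x/3)*exp(3*x**2)/3] = (-18*x**3*sqrt(3*x**2 + 4)*exp(3*x**2) + 12*sqrt(3)*x**3*exp(5/2)*exp(x/3) + x**2*sqrt(3*x**2 + 4)*exp(3*x**2) - 72*x*sqrt(3*x**2 + 4)*exp(3*x**2) + 48*sqrt(3)*x*exp(5/2)*exp(x/3) - 9*sqrt(3*x**2 + 4)*exp(5/2)*exp(x/3) + 4*sqrt(3*x**2 + 4)*exp(3*x**2))/(9*x**2*sqrt(3*x**2 + 4)*exp(5/2)*exp(x/3) + 36*sqrt(3*x**2 + 4)*exp(5/2)*exp(x/3)) = G'(x).

G(x) = 4*sqrt(x**2 + 4/3)/3 - atan(x/2)/2 + 2 - exp(-5/2)*exp(-x/3)*exp(3*x**2)/3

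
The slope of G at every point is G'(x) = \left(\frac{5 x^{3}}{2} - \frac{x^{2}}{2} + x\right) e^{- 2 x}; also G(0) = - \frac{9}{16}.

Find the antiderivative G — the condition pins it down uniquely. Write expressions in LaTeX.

Recognize the product-rule pattern: G'(x) = u'v + uv' with u = - \frac{5 x^{3}}{4} - \frac{13 x^{2}}{8} - \frac{17 x}{8} - \frac{17}{16}, v = e^{- 2 x}, so integration by parts undoes it.
A general antiderivative is \frac{\left(- 20 x^{3} - 26 x^{2} - 34 x - 17\right) e^{- 2 x}}{16} + C.
The condition gives C = - \frac{9}{16} - (- \frac{17}{16}) = \frac{1}{2}.
So G(x) = \frac{\left(- 20 x^{3} - 26 x^{2} - 34 x - 17\right) e^{- 2 x}}{16} + \frac{1}{2}.
Check: d/dx[\frac{\left(- 20 x^{3} - 26 x^{2} - 34 x - 17\right) e^{- 2 x}}{16} + \frac{1}{2}] = \frac{\left(5 x^{3} - x^{2} + 2 x\right) e^{- 2 x}}{2}, which equals G'(x).

G(x) = \frac{\left(- 20 x^{3} - 26 x^{2} - 34 x - 17\right) e^{- 2 x}}{16} + \frac{1}{2}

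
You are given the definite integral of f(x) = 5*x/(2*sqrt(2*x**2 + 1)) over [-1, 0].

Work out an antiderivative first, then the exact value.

f matches the chain-rule pattern g'(h)*h' with inner function h(x) = 2*x**2 + 1; substituting u = h(x) collapses the integral.
F(x) = 5*sqrt(2*x**2 + 1)/4 is an antiderivative of f.
Check: d/dx[5*sqrt(2*x**2 + 1)/4] = 5*x/(2*sqrt(2*x**2 + 1)) = f(x).
F(0) = 5/4; F(-1) = 5*sqrt(3)/4.
Integral = F(0) - F(-1) = 5/4 - 5*sqrt(3)/4.

Antiderivative: F(x) = 5*sqrt(2*x**2 + 1)/4; value = 5/4 - 5*sqrt(3)/4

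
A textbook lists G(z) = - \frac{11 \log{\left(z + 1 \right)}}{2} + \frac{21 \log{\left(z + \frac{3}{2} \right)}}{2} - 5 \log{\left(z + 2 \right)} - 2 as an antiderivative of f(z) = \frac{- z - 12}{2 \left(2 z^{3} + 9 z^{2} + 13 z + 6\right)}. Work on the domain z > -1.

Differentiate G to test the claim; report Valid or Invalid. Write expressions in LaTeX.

Valid. The derivative of G reproduces f.

d/dz[G] = \frac{- z - 12}{4 z^{3} + 18 z^{2} + 26 z + 12}
This equals f(z) exactly, so the claim holds.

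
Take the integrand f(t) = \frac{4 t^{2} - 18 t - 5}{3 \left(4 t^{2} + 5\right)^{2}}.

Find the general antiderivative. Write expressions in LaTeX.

F(t) = - \frac{4 t - 9}{12 \left(4 t^{2} + 5\right)} + C

Recognize the product-rule pattern: f = u'v + uv' with u = \frac{1}{4 t^{2} + 5}, v = \frac{3}{4} - \frac{t}{3}, so integration by parts undoes it.
Check: d/dt[- \frac{4 t - 9}{12 \left(4 t^{2} + 5\right)}] = \frac{4 t^{2} - 18 t - 5}{48 t^{4} + 120 t^{2} + 75}, which equals f(t).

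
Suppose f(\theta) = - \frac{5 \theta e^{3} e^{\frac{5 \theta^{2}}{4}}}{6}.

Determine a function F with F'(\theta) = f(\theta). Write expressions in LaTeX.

f matches the chain-rule pattern g'(h)*h' with inner function h(\theta) = \frac{5 \theta^{2}}{4} + 3; substituting u = h(\theta) collapses the integral.
Check: d/d\theta[- \frac{e^{3} e^{\frac{5 \theta^{2}}{4}}}{3}] = - \frac{5 \theta e^{3} e^{\frac{5 \theta^{2}}{4}}}{6} = f(\theta).

An antiderivative is F(\theta) = - \frac{e^{3} e^{\frac{5 \theta^{2}}{4}}}{3}.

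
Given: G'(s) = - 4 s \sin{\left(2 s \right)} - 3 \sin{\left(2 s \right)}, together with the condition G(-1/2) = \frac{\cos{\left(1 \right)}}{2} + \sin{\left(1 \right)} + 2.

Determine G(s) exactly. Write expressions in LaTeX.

The integrand splits into summands that can be handled one at a time.
A general antiderivative is 2 s \cos{\left(2 s \right)} - \sin{\left(2 s \right)} + \frac{3 \cos{\left(2 s \right)}}{2} + C.
The condition gives C = \frac{\cos{\left(1 \right)}}{2} + \sin{\left(1 \right)} + 2 - (\frac{\cos{\left(1 \right)}}{2} + \sin{\left(1 \right)}) = 2.
So G(s) = \frac{4 s \cos{\left(2 s \right)} - 2 \sin{\left(2 s \right)} + 3 \cos{\left(2 s \right)} + 4}{2}.
Check: d/ds[\frac{4 s \cos{\left(2 s \right)} - 2 \sin{\left(2 s \right)} + 3 \cos{\left(2 s \right)} + 4}{2}] = - 4 s \sin{\left(2 s \right)} - 3 \sin{\left(2 s \right)} = G'(s).

G(s) = \frac{4 s \cos{\left(2 s \right)} - 2 \sin{\left(2 s \right)} + 3 \cos{\left(2 s \right)} + 4}{2}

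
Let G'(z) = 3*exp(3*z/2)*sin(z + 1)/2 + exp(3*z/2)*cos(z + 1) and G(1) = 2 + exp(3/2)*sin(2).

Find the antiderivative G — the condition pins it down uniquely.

G(z) = exp(3*z/2)*sin(z + 1) + 2

G'(z) has the shape u'v + uv' for u = exp(3*z/2) and v = sin(z + 1) — it is the derivative of the product u*v.
A general antiderivative is exp(3*z/2)*sin(z + 1) + C.
The condition gives C = 2 + exp(3/2)*sin(2) - (exp(3/2)*sin(2)) = 2.
So G(z) = exp(3*z/2)*sin(z + 1) + 2.
Check: d/dz[exp(3*z/2)*sin(z + 1) + 2] = 3*exp(3*z/2)*sin(z + 1)/2 + exp(3*z/2)*cos(z + 1) = G'(z).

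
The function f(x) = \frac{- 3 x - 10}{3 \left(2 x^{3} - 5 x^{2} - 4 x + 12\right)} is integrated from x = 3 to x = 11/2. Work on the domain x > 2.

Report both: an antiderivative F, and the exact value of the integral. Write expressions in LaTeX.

The denominator factors as 3 \left(x - 2\right)^{2} \left(2 x + 3\right); partial fractions split f into directly integrable pieces: - \frac{22}{147 \left(2 x + 3\right)} + \frac{11}{147 \left(x - 2\right)} - \frac{16}{21 \left(x - 2\right)^{2}}.
F(x) = \frac{11 x \log{\left(x - 2 \right)} - 11 x \log{\left(x + \frac{3}{2} \right)} - 22 \log{\left(x - 2 \right)} + 22 \log{\left(x + \frac{3}{2} \right)} + 112}{147 x - 294} is an antiderivative of f.
Check: d/dx[\frac{11 x \log{\left(x - 2 \right)} - 11 x \log{\left(x + \frac{3}{2} \right)} - 22 \log{\left(x - 2 \right)} + 22 \log{\left(x + \frac{3}{2} \right)} + 112}{147 x - 294}] = \frac{- 3 x - 10}{6 x^{3} - 15 x^{2} - 12 x + 36}, which equals f(x).
F(11/2) = - \frac{11 \log{\left(7 \right)}}{147} + \frac{11 \log{\left(\frac{7}{2} \right)}}{147} + \frac{32}{147}; F(3) = \frac{16}{21} - \frac{11 \log{\left(\frac{9}{2} \right)}}{147}.
Integral = F(11/2) - F(3) = - \frac{80}{147} - \frac{11 \log{\left(7 \right)}}{147} + \frac{11 \log{\left(\frac{7}{2} \right)}}{147} + \frac{11 \log{\left(\frac{9}{2} \right)}}{147}.

Antiderivative: F(x) = \frac{11 x \log{\left(x - 2 \right)} - 11 x \log{\left(x + \frac{3}{2} \right)} - 22 \log{\left(x - 2 \right)} + 22 \log{\left(x + \frac{3}{2} \right)} + 112}{147 x - 294}; value = - \frac{80}{147} - \frac{11 \log{\left(7 \right)}}{147} + \frac{11 \log{\left(\frac{7}{2} \right)}}{147} + \frac{11 \log{\left(\frac{9}{2} \right)}}{147}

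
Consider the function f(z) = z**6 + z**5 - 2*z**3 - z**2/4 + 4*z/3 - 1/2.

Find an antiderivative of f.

Integrate term by term and add the pieces.
Check: d/dz[z*(12*z**6 + 14*z**5 - 42*z**3 - 7*z**2 + 56*z - 42)/84] = z**6 + z**5 - 2*z**3 - z**2/4 + 4*z/3 - 1/2 = f(z).

An antiderivative is F(z) = z*(12*z**6 + 14*z**5 - 42*z**3 - 7*z**2 + 56*z - 42)/84.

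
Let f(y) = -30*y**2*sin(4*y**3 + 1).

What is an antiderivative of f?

f matches the chain-rule pattern g'(h)*h' with inner function h(y) = 4*y**3 + 1; substituting u = h(y) collapses the integral.
Check: d/dy[5*cos(4*y**3 + 1)/2] = -30*y**2*sin(4*y**3 + 1) = f(y).

An antiderivative is F(y) = 5*cos(4*y**3 + 1)/2.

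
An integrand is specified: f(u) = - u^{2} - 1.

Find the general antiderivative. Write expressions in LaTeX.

Since d/du undoes antidifferentiation here, F'(u) = f(u) is required of F(u).
Check: d/du[\frac{u \left(- u^{2} - 3\right)}{3}] = - u^{2} - 1 = f(u).

F(u) = \frac{u \left(- u^{2} - 3\right)}{3} + C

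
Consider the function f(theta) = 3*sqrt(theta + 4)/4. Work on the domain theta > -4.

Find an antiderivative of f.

Since d/dtheta undoes antidifferentiation here, F'(theta) = f(theta) is required of F(theta).
Check: d/dtheta[(theta + 4)**(3/2)/2] = 3*sqrt(theta + 4)/4 = f(theta).

An antiderivative is F(theta) = (theta + 4)**(3/2)/2.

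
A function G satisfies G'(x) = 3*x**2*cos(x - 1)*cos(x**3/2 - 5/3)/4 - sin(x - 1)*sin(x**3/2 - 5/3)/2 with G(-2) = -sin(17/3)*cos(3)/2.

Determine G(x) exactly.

G(x) = sin(x**3/2 - 5/3)*cos(x - 1)/2

Recognize the product-rule pattern: G'(x) = u'v + uv' with u = cos(x - 1)/2, v = sin(x**3/2 - 5/3), so integration by parts undoes it.
A general antiderivative is sin(x**3/2 - 5/3)*cos(x - 1)/2 + C.
The condition gives C = -sin(17/3)*cos(3)/2 - (-sin(17/3)*cos(3)/2) = 0.
So G(x) = sin(x**3/2 - 5/3)*cos(x - 1)/2.
Check: d/dx[sin(x**3/2 - 5/3)*cos(x - 1)/2] = 3*x**2*cos(x - 1)*cos(x**3/2 - 5/3)/4 - sin(x - 1)*sin(x**3/2 - 5/3)/2 = G'(x).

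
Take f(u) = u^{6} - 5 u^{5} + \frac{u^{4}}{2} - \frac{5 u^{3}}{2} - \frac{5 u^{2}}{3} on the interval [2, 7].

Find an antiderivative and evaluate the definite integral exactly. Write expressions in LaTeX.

Antiderivative: F(u) = \frac{u^{3} \left(360 u^{4} - 2100 u^{3} + 252 u^{2} - 1575 u - 1400\right)}{2520}; value = \frac{9900565}{504}

Integrate term by term and add the pieces.
F(u) = \frac{u^{3} \left(360 u^{4} - 2100 u^{3} + 252 u^{2} - 1575 u - 1400\right)}{2520} is an antiderivative of f.
Check: d/du[\frac{u^{3} \left(360 u^{4} - 2100 u^{3} + 252 u^{2} - 1575 u - 1400\right)}{2520}] = u^{6} - 5 u^{5} + \frac{u^{4}}{2} - \frac{5 u^{3}}{2} - \frac{5 u^{2}}{3} = f(u).
F(7) = \frac{7055167}{360}; F(2) = - \frac{14582}{315}.
Integral = F(7) - F(2) = \frac{9900565}{504}.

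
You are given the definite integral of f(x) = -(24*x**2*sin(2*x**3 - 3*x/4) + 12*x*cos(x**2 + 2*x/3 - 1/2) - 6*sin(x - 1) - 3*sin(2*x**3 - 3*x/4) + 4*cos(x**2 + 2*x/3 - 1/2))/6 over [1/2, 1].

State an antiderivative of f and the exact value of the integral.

Antiderivative: F(x) = (-3*sin(x**2 + 2*x/3 - 1/2) - 3*cos(x - 1) + 2*cos(2*x**3 - 3*x/4))/3; value = -1 - sin(7/6) - 2*cos(1/8)/3 + sin(1/12) + 2*cos(5/4)/3 + cos(1/2)

Check any antiderivative F(x) by computing F'(x) and comparing it with f(x).
F(x) = (-3*sin(x**2 + 2*x/3 - 1/2) - 3*cos(x - 1) + 2*cos(2*x**3 - 3*x/4))/3 is an antiderivative of f.
Check: d/dx[(-3*sin(x**2 + 2*x/3 - 1/2) - 3*cos(x - 1) + 2*cos(2*x**3 - 3*x/4))/3] = -4*x**2*sin(2*x**3 - 3*x/4) - 2*x*cos(x**2 + 2*x/3 - 1/2) + sin(x - 1) + sin(2*x**3 - 3*x/4)/2 - 2*cos(x**2 + 2*x/3 - 1/2)/3, which equals f(x).
F(1) = -1 - sin(7/6) + 2*cos(5/4)/3; F(1/2) = -cos(1/2) - sin(1/12) + 2*cos(1/8)/3.
Integral = F(1) - F(1/2) = -1 - sin(7/6) - 2*cos(1/8)/3 + sin(1/12) + 2*cos(5/4)/3 + cos(1/2).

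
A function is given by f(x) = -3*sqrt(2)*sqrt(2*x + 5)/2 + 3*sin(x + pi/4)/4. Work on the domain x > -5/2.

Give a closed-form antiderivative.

Integrate term by term and add the pieces.
Check: d/dx[(-2*sqrt(2)*(2*x + 5)**(3/2) - 3*cos(x + pi/4))/4] = -3*sqrt(2)*sqrt(2*x + 5)/2 + 3*sin(x + pi/4)/4 = f(x).

An antiderivative is F(x) = (-2*sqrt(2)*(2*x + 5)**(3/2) - 3*cos(x + pi/4))/4.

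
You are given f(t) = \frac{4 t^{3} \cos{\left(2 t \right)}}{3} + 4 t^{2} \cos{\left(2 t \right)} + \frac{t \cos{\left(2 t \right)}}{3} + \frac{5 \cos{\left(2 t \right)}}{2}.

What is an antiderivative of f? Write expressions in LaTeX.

An antiderivative is F(t) = \frac{2 t^{3} \sin{\left(2 t \right)}}{3} + 2 t^{2} \sin{\left(2 t \right)} + t^{2} \cos{\left(2 t \right)} - \frac{5 t \sin{\left(2 t \right)}}{6} + 2 t \cos{\left(2 t \right)} + \frac{\sin{\left(2 t \right)}}{4} - \frac{5 \cos{\left(2 t \right)}}{12}.

Integrate term by term and add the pieces.
Check: d/dt[\frac{2 t^{3} \sin{\left(2 t \right)}}{3} + 2 t^{2} \sin{\left(2 t \right)} + t^{2} \cos{\left(2 t \right)} - \frac{5 t \sin{\left(2 t \right)}}{6} + 2 t \cos{\left(2 t \right)} + \frac{\sin{\left(2 t \right)}}{4} - \frac{5 \cos{\left(2 t \right)}}{12}] = \frac{4 t^{3} \cos{\left(2 t \right)}}{3} + 4 t^{2} \cos{\left(2 t \right)} + \frac{t \cos{\left(2 t \right)}}{3} + \frac{5 \cos{\left(2 t \right)}}{2} = f(t).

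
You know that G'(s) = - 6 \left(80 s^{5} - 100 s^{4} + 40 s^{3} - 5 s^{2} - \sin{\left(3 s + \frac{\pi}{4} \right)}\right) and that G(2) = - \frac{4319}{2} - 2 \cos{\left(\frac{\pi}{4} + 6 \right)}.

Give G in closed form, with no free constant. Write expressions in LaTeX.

G(s) = - 80 s^{6} + 120 s^{5} - 60 s^{4} + 10 s^{3} - 2 \cos{\left(3 s + \frac{\pi}{4} \right)} + \frac{1}{2}

Differentiate the proposed G(s) back; it has to land on the given G'(s).
A general antiderivative is - \frac{5 \left(4 s^{2} - 2 s\right)^{3}}{4} - 2 \cos{\left(3 s + \frac{\pi}{4} \right)} + C.
The condition gives C = - \frac{4319}{2} - 2 \cos{\left(\frac{\pi}{4} + 6 \right)} - (-2160 - 2 \cos{\left(\frac{\pi}{4} + 6 \right)}) = \frac{1}{2}.
So G(s) = - 80 s^{6} + 120 s^{5} - 60 s^{4} + 10 s^{3} - 2 \cos{\left(3 s + \frac{\pi}{4} \right)} + \frac{1}{2}.
Check: d/ds[- 80 s^{6} + 120 s^{5} - 60 s^{4} + 10 s^{3} - 2 \cos{\left(3 s + \frac{\pi}{4} \right)} + \frac{1}{2}] = - 480 s^{5} + 600 s^{4} - 240 s^{3} + 30 s^{2} + 6 \sin{\left(3 s + \frac{\pi}{4} \right)}, which equals G'(s).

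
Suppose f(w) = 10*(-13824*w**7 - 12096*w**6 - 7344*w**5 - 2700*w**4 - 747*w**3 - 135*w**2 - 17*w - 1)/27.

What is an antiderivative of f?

f matches the chain-rule pattern g'(h)*h' with inner function h(w) = 4*w**2 + w + 1/3; substituting u = h(w) collapses the integral.
Check: d/dw[-5*(4*w**2 + w + 1/3)**4/2] = -5120*w**7 - 4480*w**6 - 2720*w**5 - 1000*w**4 - 830*w**3/3 - 50*w**2 - 170*w/27 - 10/27, which equals f(w).

An antiderivative is F(w) = -5*(4*w**2 + w + 1/3)**4/2.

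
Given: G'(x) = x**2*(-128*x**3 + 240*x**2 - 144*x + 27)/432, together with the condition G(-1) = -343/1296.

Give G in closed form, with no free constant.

G(x) = -x**3*(4*x - 3)**3/1296

G'(x) matches the chain-rule pattern g'(h)*h' with inner function h(x) = -x**2/3 + x/4; substituting u = h(x) collapses the integral.
A general antiderivative is 4*(-x**2/3 + x/4)**3/3 + C.
The condition gives C = -343/1296 - (-343/1296) = 0.
So G(x) = -x**3*(4*x - 3)**3/1296.
Check: d/dx[-x**3*(4*x - 3)**3/1296] = -8*x**5/27 + 5*x**4/9 - x**3/3 + x**2/16, which equals G'(x).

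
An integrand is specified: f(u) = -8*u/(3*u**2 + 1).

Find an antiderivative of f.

The substitution w = u**2 + 1/3 works: f is exactly (dF/dw)*(dw/du) for that inner function.
Check: d/du[-4*log(u**2 + 1/3)/3] = -8*u/(3*u**2 + 1) = f(u).

An antiderivative is F(u) = -4*log(u**2 + 1/3)/3.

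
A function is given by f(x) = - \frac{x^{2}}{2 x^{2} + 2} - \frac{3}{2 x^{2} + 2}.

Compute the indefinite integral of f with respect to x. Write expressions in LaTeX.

F(x) = - \frac{x}{2} - \operatorname{atan}{\left(x \right)} + C

The integrand splits into summands that can be handled one at a time.
Check: d/dx[- \frac{x}{2} - \operatorname{atan}{\left(x \right)}] = \frac{- x^{2} - 3}{2 x^{2} + 2}, which equals f(x).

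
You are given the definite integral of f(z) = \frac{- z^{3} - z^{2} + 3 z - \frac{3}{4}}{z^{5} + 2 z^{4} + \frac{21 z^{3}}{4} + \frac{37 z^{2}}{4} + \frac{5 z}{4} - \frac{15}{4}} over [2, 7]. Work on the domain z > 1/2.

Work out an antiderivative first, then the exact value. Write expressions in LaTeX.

The denominator factors as \left(z + 1\right) \left(2 z - 1\right) \left(2 z + 3\right) \left(z^{2} + 5\right); partial fractions split f into directly integrable pieces: - \frac{117 z + 419}{406 \left(z^{2} + 5\right)} - \frac{33}{29 \left(2 z + 3\right)} + \frac{1}{21 \left(2 z - 1\right)} + \frac{5}{6 \left(z + 1\right)}.
F(z) = \frac{290 \log{\left(z - \frac{1}{2} \right)} + 10150 \log{\left(z + 1 \right)} - 6930 \log{\left(z + \frac{3}{2} \right)} - 1755 \log{\left(z^{2} + 5 \right)} - 2514 \sqrt{5} \operatorname{atan}{\left(\frac{\sqrt{5} z}{5} \right)}}{12180} is an antiderivative of f.
Check: d/dz[\frac{290 \log{\left(z - \frac{1}{2} \right)} + 10150 \log{\left(z + 1 \right)} - 6930 \log{\left(z + \frac{3}{2} \right)} - 1755 \log{\left(z^{2} + 5 \right)} - 2514 \sqrt{5} \operatorname{atan}{\left(\frac{\sqrt{5} z}{5} \right)}}{12180}] = \frac{- 4 z^{3} - 4 z^{2} + 12 z - 3}{4 z^{5} + 8 z^{4} + 21 z^{3} + 37 z^{2} + 5 z - 15}, which equals f(z).
F(7) = - \frac{33 \log{\left(\frac{17}{2} \right)}}{58} - \frac{419 \sqrt{5} \operatorname{atan}{\left(\frac{7 \sqrt{5}}{5} \right)}}{2030} - \frac{117 \log{\left(54 \right)}}{812} + \frac{\log{\left(\frac{13}{2} \right)}}{42} + \frac{5 \log{\left(8 \right)}}{6}; F(2) = - \frac{33 \log{\left(\frac{7}{2} \right)}}{58} - \frac{419 \sqrt{5} \operatorname{atan}{\left(\frac{2 \sqrt{5}}{5} \right)}}{2030} - \frac{117 \log{\left(9 \right)}}{812} + \frac{\log{\left(\frac{3}{2} \right)}}{42} + \frac{5 \log{\left(3 \right)}}{6}.
Integral = F(7) - F(2) = - \frac{33 \log{\left(\frac{17}{2} \right)}}{58} - \frac{5 \log{\left(3 \right)}}{6} - \frac{419 \sqrt{5} \operatorname{atan}{\left(\frac{7 \sqrt{5}}{5} \right)}}{2030} - \frac{117 \log{\left(54 \right)}}{812} - \frac{\log{\left(\frac{3}{2} \right)}}{42} + \frac{\log{\left(\frac{13}{2} \right)}}{42} + \frac{117 \log{\left(9 \right)}}{812} + \frac{419 \sqrt{5} \operatorname{atan}{\left(\frac{2 \sqrt{5}}{5} \right)}}{2030} + \frac{33 \log{\left(\frac{7}{2} \right)}}{58} + \frac{5 \log{\left(8 \right)}}{6}.

Antiderivative: F(z) = \frac{290 \log{\left(z - \frac{1}{2} \right)} + 10150 \log{\left(z + 1 \right)} - 6930 \log{\left(z + \frac{3}{2} \right)} - 1755 \log{\left(z^{2} + 5 \right)} - 2514 \sqrt{5} \operatorname{atan}{\left(\frac{\sqrt{5} z}{5} \right)}}{12180}; value = - \frac{33 \log{\left(\frac{17}{2} \right)}}{58} - \frac{5 \log{\left(3 \right)}}{6} - \frac{419 \sqrt{5} \operatorname{atan}{\left(\frac{7 \sqrt{5}}{5} \right)}}{2030} - \frac{117 \log{\left(54 \right)}}{812} - \frac{\log{\left(\frac{3}{2} \right)}}{42} + \frac{\log{\left(\frac{13}{2} \right)}}{42} + \frac{117 \log{\left(9 \right)}}{812} + \frac{419 \sqrt{5} \operatorname{atan}{\left(\frac{2 \sqrt{5}}{5} \right)}}{2030} + \frac{33 \log{\left(\frac{7}{2} \right)}}{58} + \frac{5 \log{\left(8 \right)}}{6}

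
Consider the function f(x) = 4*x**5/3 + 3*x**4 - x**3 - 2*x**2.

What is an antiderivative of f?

An antiderivative is F(x) = 2*x**6/9 + 3*x**5/5 - x**4/4 - 2*x**3/3.

The integrand splits into summands that can be handled one at a time.
Check: d/dx[2*x**6/9 + 3*x**5/5 - x**4/4 - 2*x**3/3] = 4*x**5/3 + 3*x**4 - x**3 - 2*x**2 = f(x).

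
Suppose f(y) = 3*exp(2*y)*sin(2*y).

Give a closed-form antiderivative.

A candidate is checked by its d/dy: the result must match f(y).
Check: d/dy[3*exp(2*y)*sin(2*y)/4 - 3*exp(2*y)*cos(2*y)/4] = 3*exp(2*y)*sin(2*y) = f(y).

An antiderivative is F(y) = 3*exp(2*y)*sin(2*y)/4 - 3*exp(2*y)*cos(2*y)/4.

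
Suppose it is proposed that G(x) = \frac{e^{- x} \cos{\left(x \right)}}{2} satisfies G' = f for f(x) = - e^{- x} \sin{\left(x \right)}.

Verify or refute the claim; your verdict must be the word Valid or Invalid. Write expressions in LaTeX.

d/dx[G] = \frac{\left(- \sin{\left(x \right)} - \cos{\left(x \right)}\right) e^{- x}}{2}
d/dx[G] - f(x) = \frac{\left(\sin{\left(x \right)} - \cos{\left(x \right)}\right) e^{- x}}{2} != 0.

Invalid: d/dx[G] - f = \frac{\left(\sin{\left(x \right)} - \cos{\left(x \right)}\right) e^{- x}}{2}, which is not 0.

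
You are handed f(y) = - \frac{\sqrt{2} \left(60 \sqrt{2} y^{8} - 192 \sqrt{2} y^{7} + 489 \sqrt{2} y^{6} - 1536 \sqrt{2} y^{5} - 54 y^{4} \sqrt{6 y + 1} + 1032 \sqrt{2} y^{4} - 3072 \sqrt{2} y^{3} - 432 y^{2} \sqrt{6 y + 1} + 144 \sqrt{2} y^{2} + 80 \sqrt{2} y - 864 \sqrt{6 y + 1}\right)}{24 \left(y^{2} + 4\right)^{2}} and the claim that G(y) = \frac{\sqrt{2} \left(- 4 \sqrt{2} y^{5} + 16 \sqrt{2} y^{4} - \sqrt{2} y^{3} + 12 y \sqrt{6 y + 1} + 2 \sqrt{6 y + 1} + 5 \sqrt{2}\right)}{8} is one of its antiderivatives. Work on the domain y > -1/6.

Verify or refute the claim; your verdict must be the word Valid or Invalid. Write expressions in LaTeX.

d/dy[G] = \frac{- 20 y^{4} \sqrt{6 y + 1} + 64 y^{3} \sqrt{6 y + 1} - 3 y^{2} \sqrt{6 y + 1} + 54 \sqrt{2} y + 9 \sqrt{2}}{4 \sqrt{6 y + 1}}
d/dy[G] - f(y) = \frac{20 y}{3 y^{4} + 24 y^{2} + 48} != 0.

Invalid: d/dy[G] - f = \frac{20 y}{3 y^{4} + 24 y^{2} + 48}, which is not 0.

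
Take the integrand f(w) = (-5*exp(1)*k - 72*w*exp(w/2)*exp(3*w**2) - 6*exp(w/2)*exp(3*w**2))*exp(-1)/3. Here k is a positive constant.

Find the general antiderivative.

F(w) = -5*k*w/3 - 4*exp(-1)*exp(w/2)*exp(3*w**2) + C

Whatever form F(w) takes, F'(w) = f(w) is non-negotiable.
Check: d/dw[-5*k*w/3 - 4*exp(-1)*exp(w/2)*exp(3*w**2)] = (-5*exp(1)*k - 72*w*exp(w/2)*exp(3*w**2) - 6*exp(w/2)*exp(3*w**2))*exp(-1)/3 = f(w).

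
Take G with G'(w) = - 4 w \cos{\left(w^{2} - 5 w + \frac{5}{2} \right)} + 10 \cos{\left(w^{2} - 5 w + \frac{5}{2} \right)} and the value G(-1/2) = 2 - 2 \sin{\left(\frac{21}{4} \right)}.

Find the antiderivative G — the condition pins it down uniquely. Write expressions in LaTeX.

G(w) = 2 - 2 \sin{\left(w^{2} - 5 w + \frac{5}{2} \right)}

G'(w) matches the chain-rule pattern g'(h)*h' with inner function h(w) = w^{2} - 5 w + \frac{5}{2}; substituting u = h(w) collapses the integral.
A general antiderivative is - 2 \sin{\left(w^{2} - 5 w + \frac{5}{2} \right)} + C.
The condition gives C = 2 - 2 \sin{\left(\frac{21}{4} \right)} - (- 2 \sin{\left(\frac{21}{4} \right)}) = 2.
So G(w) = 2 - 2 \sin{\left(w^{2} - 5 w + \frac{5}{2} \right)}.
Check: d/dw[2 - 2 \sin{\left(w^{2} - 5 w + \frac{5}{2} \right)}] = - 4 w \cos{\left(w^{2} - 5 w + \frac{5}{2} \right)} + 10 \cos{\left(w^{2} - 5 w + \frac{5}{2} \right)} = G'(w).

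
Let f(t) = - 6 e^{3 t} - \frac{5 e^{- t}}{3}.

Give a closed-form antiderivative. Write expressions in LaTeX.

Integrate term by term and add the pieces.
Check: d/dt[- \frac{\left(6 e^{4 t} - 5\right) e^{- t}}{3}] = \frac{\left(- 18 e^{4 t} - 5\right) e^{- t}}{3}, which equals f(t).

An antiderivative is F(t) = - \frac{\left(6 e^{4 t} - 5\right) e^{- t}}{3}.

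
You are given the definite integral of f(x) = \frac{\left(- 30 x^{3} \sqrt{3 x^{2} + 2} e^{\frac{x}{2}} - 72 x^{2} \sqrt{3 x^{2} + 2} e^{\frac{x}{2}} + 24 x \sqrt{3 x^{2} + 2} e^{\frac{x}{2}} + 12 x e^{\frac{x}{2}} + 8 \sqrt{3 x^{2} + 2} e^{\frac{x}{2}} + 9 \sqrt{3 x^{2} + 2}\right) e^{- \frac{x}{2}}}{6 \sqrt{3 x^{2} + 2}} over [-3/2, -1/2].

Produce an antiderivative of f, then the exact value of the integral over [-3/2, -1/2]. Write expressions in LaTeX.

Whatever form F(x) takes, F'(x) = f(x) is non-negotiable.
F(x) = \frac{\left(- 15 x^{4} e^{\frac{x}{2}} - 48 x^{3} e^{\frac{x}{2}} + 24 x^{2} e^{\frac{x}{2}} + 16 x e^{\frac{x}{2}} + 8 \sqrt{3 x^{2} + 2} e^{\frac{x}{2}} - 20 e^{\frac{x}{2}} - 36\right) e^{- \frac{x}{2}}}{12} is an antiderivative of f.
Check: d/dx[\frac{\left(- 15 x^{4} e^{\frac{x}{2}} - 48 x^{3} e^{\frac{x}{2}} + 24 x^{2} e^{\frac{x}{2}} + 16 x e^{\frac{x}{2}} + 8 \sqrt{3 x^{2} + 2} e^{\frac{x}{2}} - 20 e^{\frac{x}{2}} - 36\right) e^{- \frac{x}{2}}}{12}] = \frac{\left(- 30 x^{3} \sqrt{3 x^{2} + 2} e^{\frac{x}{2}} - 72 x^{2} \sqrt{3 x^{2} + 2} e^{\frac{x}{2}} + 24 x \sqrt{3 x^{2} + 2} e^{\frac{x}{2}} + 12 x e^{\frac{x}{2}} + 8 \sqrt{3 x^{2} + 2} e^{\frac{x}{2}} + 9 \sqrt{3 x^{2} + 2}\right) e^{- \frac{x}{2}}}{6 \sqrt{3 x^{2} + 2}} = f(x).
F(-1/2) = - 3 e^{\frac{1}{4}} - \frac{271}{192} + \frac{\sqrt{11}}{3}; F(-3/2) = - 3 e^{\frac{3}{4}} + \frac{\sqrt{35}}{3} + \frac{1537}{192}.
Integral = F(-1/2) - F(-3/2) = - \frac{113}{12} - 3 e^{\frac{1}{4}} - \frac{\sqrt{35}}{3} + \frac{\sqrt{11}}{3} + 3 e^{\frac{3}{4}}.

Antiderivative: F(x) = \frac{\left(- 15 x^{4} e^{\frac{x}{2}} - 48 x^{3} e^{\frac{x}{2}} + 24 x^{2} e^{\frac{x}{2}} + 16 x e^{\frac{x}{2}} + 8 \sqrt{3 x^{2} + 2} e^{\frac{x}{2}} - 20 e^{\frac{x}{2}} - 36\right) e^{- \frac{x}{2}}}{12}; value = - \frac{113}{12} - 3 e^{\frac{1}{4}} - \frac{\sqrt{35}}{3} + \frac{\sqrt{11}}{3} + 3 e^{\frac{3}{4}}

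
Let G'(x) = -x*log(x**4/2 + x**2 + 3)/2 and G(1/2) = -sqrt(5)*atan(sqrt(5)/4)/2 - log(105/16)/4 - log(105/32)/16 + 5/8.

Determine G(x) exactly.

G(x) = (-x**2*log(x**4/2 + x**2 + 3) + 2*x**2 - log(x**4 + 2*x**2 + 6) - 2*sqrt(5)*atan(sqrt(5)*x**2/5 + sqrt(5)/5) + 2)/4

For G(x) to be correct, d/dx[G] must agree with the stated G'(x) identically.
A general antiderivative is -x**2*log(x**4/2 + x**2 + 3)/4 + x**2/2 - log(x**4 + 2*x**2 + 6)/4 - sqrt(5)*atan(sqrt(5)*x**2/5 + sqrt(5)/5)/2 + C.
The condition gives C = -sqrt(5)*atan(sqrt(5)/4)/2 - log(105/16)/4 - log(105/32)/16 + 5/8 - (-sqrt(5)*atan(sqrt(5)/4)/2 - log(105/16)/4 - log(105/32)/16 + 1/8) = 1/2.
So G(x) = (-x**2*log(x**4/2 + x**2 + 3) + 2*x**2 - log(x**4 + 2*x**2 + 6) - 2*sqrt(5)*atan(sqrt(5)*x**2/5 + sqrt(5)/5) + 2)/4.
Check: d/dx[(-x**2*log(x**4/2 + x**2 + 3) + 2*x**2 - log(x**4 + 2*x**2 + 6) - 2*sqrt(5)*atan(sqrt(5)*x**2/5 + sqrt(5)/5) + 2)/4] = -x*log(x**4/2 + x**2 + 3)/2 = G'(x).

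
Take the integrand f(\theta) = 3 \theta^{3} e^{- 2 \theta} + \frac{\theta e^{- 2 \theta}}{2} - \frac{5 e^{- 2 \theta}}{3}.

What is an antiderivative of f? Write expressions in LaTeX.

f has the shape u'v + uv' for u = - \frac{3 \theta^{3}}{2} - \frac{9 \theta^{2}}{4} - \frac{5 \theta}{2} - \frac{5}{12} and v = e^{- 2 \theta} — it is the derivative of the product u*v.
Check: d/d\theta[- \frac{3 \theta^{3} e^{- 2 \theta}}{2} - \frac{9 \theta^{2} e^{- 2 \theta}}{4} - \frac{5 \theta e^{- 2 \theta}}{2} - \frac{5 e^{- 2 \theta}}{12}] = \frac{\left(18 \theta^{3} + 3 \theta - 10\right) e^{- 2 \theta}}{6}, which equals f(\theta).

An antiderivative is F(\theta) = - \frac{3 \theta^{3} e^{- 2 \theta}}{2} - \frac{9 \theta^{2} e^{- 2 \theta}}{4} - \frac{5 \theta e^{- 2 \theta}}{2} - \frac{5 e^{- 2 \theta}}{12}.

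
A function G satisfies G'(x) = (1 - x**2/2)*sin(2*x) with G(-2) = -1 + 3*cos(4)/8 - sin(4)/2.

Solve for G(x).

Since d/dx undoes antidifferentiation here, G(x) must give back the stated G'(x).
A general antiderivative is x**2*cos(2*x)/4 - x*sin(2*x)/4 - 5*cos(2*x)/8 + C.
The condition gives C = -1 + 3*cos(4)/8 - sin(4)/2 - (3*cos(4)/8 - sin(4)/2) = -1.
So G(x) = x**2*cos(2*x)/4 - x*sin(2*x)/4 - 5*cos(2*x)/8 - 1.
Check: d/dx[x**2*cos(2*x)/4 - x*sin(2*x)/4 - 5*cos(2*x)/8 - 1] = -x**2*sin(2*x)/2 + sin(2*x), which equals G'(x).

G(x) = x**2*cos(2*x)/4 - x*sin(2*x)/4 - 5*cos(2*x)/8 - 1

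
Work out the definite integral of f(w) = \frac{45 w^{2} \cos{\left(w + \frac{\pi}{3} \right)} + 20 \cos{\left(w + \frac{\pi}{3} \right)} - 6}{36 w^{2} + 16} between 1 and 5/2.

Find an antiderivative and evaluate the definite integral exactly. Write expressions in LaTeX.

A candidate is checked by its d/dw: the result must match f(w).
F(w) = \frac{5 \sin{\left(w + \frac{\pi}{3} \right)}}{4} - \frac{\operatorname{atan}{\left(\frac{3 w}{2} \right)}}{4} is an antiderivative of f.
Check: d/dw[\frac{5 \sin{\left(w + \frac{\pi}{3} \right)}}{4} - \frac{\operatorname{atan}{\left(\frac{3 w}{2} \right)}}{4}] = \frac{45 w^{2} \cos{\left(w + \frac{\pi}{3} \right)} + 20 \cos{\left(w + \frac{\pi}{3} \right)} - 6}{36 w^{2} + 16} = f(w).
F(5/2) = \frac{5 \sin{\left(\frac{\pi}{3} + \frac{5}{2} \right)}}{4} - \frac{\operatorname{atan}{\left(\frac{15}{4} \right)}}{4}; F(1) = - \frac{\operatorname{atan}{\left(\frac{3}{2} \right)}}{4} + \frac{5 \sin{\left(1 + \frac{\pi}{3} \right)}}{4}.
Integral = F(5/2) - F(1) = - \frac{5 \sin{\left(1 + \frac{\pi}{3} \right)}}{4} + \frac{5 \sin{\left(\frac{\pi}{3} + \frac{5}{2} \right)}}{4} - \frac{\operatorname{atan}{\left(\frac{15}{4} \right)}}{4} + \frac{\operatorname{atan}{\left(\frac{3}{2} \right)}}{4}.

Antiderivative: F(w) = \frac{5 \sin{\left(w + \frac{\pi}{3} \right)}}{4} - \frac{\operatorname{atan}{\left(\frac{3 w}{2} \right)}}{4}; value = - \frac{5 \sin{\left(1 + \frac{\pi}{3} \right)}}{4} + \frac{5 \sin{\left(\frac{\pi}{3} + \frac{5}{2} \right)}}{4} - \frac{\operatorname{atan}{\left(\frac{15}{4} \right)}}{4} + \frac{\operatorname{atan}{\left(\frac{3}{2} \right)}}{4}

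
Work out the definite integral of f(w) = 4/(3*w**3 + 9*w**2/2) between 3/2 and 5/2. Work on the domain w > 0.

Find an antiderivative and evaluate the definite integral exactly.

Antiderivative: F(w) = (-16*w*log(w) + 16*w*log(w + 3/2) - 24)/(27*w); value = -16*log(3)/27 - 16*log(5/2)/27 + 32/135 + 16*log(3/2)/27 + 16*log(4)/27

Factor the denominator (3*w**2*(2*w + 3)) and decompose: f = 32/(27*(2*w + 3)) - 16/(27*w) + 8/(9*w**2); each piece integrates to a log, atan, or power term.
F(w) = (-16*w*log(w) + 16*w*log(w + 3/2) - 24)/(27*w) is an antiderivative of f.
Check: d/dw[(-16*w*log(w) + 16*w*log(w + 3/2) - 24)/(27*w)] = 8/(6*w**3 + 9*w**2), which equals f(w).
F(5/2) = -16*log(5/2)/27 - 16/45 + 16*log(4)/27; F(3/2) = -16/27 - 16*log(3/2)/27 + 16*log(3)/27.
Integral = F(5/2) - F(3/2) = -16*log(3)/27 - 16*log(5/2)/27 + 32/135 + 16*log(3/2)/27 + 16*log(4)/27.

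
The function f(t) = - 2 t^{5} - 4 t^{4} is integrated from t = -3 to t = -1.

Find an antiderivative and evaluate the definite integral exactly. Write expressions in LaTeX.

Integrate term by term and add the pieces.
F(t) = \frac{t^{5} \left(- 5 t - 12\right)}{15} is an antiderivative of f.
Check: d/dt[\frac{t^{5} \left(- 5 t - 12\right)}{15}] = - 2 t^{5} - 4 t^{4} = f(t).
F(-1) = \frac{7}{15}; F(-3) = - \frac{243}{5}.
Integral = F(-1) - F(-3) = \frac{736}{15}.

Antiderivative: F(t) = \frac{t^{5} \left(- 5 t - 12\right)}{15}; value = \frac{736}{15}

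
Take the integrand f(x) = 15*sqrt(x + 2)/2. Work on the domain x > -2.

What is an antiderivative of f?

An antiderivative is F(x) = 5*x*sqrt(x + 2) + 10*sqrt(x + 2).

For F(x) to be correct the identity F'(x) - f(x) = 0 must hold.
Check: d/dx[5*x*sqrt(x + 2) + 10*sqrt(x + 2)] = (15*x + 30)/(2*sqrt(x + 2)), which equals f(x).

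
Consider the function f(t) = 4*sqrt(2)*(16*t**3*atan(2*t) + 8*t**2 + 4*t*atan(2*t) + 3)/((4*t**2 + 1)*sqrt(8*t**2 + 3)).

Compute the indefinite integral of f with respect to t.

Recognize the product-rule pattern: f = u'v + uv' with u = 4*sqrt(4*t**2 + 3/2), v = atan(2*t), so integration by parts undoes it.
Check: d/dt[2*sqrt(2)*sqrt(8*t**2 + 3)*atan(2*t)] = (64*sqrt(2)*t**3*atan(2*t) + 32*sqrt(2)*t**2 + 16*sqrt(2)*t*atan(2*t) + 12*sqrt(2))/(4*t**2*sqrt(8*t**2 + 3) + sqrt(8*t**2 + 3)), which equals f(t).

F(t) = 2*sqrt(2)*sqrt(8*t**2 + 3)*atan(2*t) + C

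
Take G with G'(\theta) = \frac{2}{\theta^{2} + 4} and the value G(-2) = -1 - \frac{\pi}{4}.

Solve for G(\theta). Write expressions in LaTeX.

G(\theta) = \operatorname{atan}{\left(\frac{\theta}{2} \right)} - 1

Recover the given G'(\theta) by differentiating a candidate G(\theta); any mismatch rules it out.
A general antiderivative is \operatorname{atan}{\left(\frac{\theta}{2} \right)} + C.
The condition gives C = -1 - \frac{\pi}{4} - (- \frac{\pi}{4}) = -1.
So G(\theta) = \operatorname{atan}{\left(\frac{\theta}{2} \right)} - 1.
Check: d/d\theta[\operatorname{atan}{\left(\frac{\theta}{2} \right)} - 1] = \frac{2}{\theta^{2} + 4} = G'(\theta).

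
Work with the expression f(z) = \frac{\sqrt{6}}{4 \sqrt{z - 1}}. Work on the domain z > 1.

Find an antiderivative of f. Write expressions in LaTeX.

An antiderivative is F(z) = \sqrt{\frac{3 z}{2} - \frac{3}{2}}.

Whatever form F(z) takes, F'(z) = f(z) is non-negotiable.
Check: d/dz[\sqrt{\frac{3 z}{2} - \frac{3}{2}}] = \frac{\sqrt{6}}{4 \sqrt{z - 1}} = f(z).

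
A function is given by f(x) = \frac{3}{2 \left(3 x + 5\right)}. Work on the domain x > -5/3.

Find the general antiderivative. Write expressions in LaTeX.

F(x) = \frac{\log{\left(\frac{3 x}{2} + \frac{5}{2} \right)}}{2} + C

Differentiate the proposed F(x) back; it has to land on f(x) exactly.
Check: d/dx[\frac{\log{\left(\frac{3 x}{2} + \frac{5}{2} \right)}}{2}] = \frac{3}{6 x + 10}, which equals f(x).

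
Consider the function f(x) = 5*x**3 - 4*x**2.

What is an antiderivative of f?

An antiderivative is F(x) = 5*x**4/4 - 4*x**3/3.

Integrate term by term and add the pieces.
Check: d/dx[5*x**4/4 - 4*x**3/3] = 5*x**3 - 4*x**2 = f(x).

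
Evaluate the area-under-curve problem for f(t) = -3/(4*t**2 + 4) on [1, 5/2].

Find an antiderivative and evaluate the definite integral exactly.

An antiderivative F(t) passes only if d/dt[F] lands on f(t) exactly.
F(t) = -3*atan(t)/4 is an antiderivative of f.
Check: d/dt[-3*atan(t)/4] = -3/(4*t**2 + 4) = f(t).
F(5/2) = -3*atan(5/2)/4; F(1) = -3*pi/16.
Integral = F(5/2) - F(1) = -3*atan(5/2)/4 + 3*pi/16.

Antiderivative: F(t) = -3*atan(t)/4; value = -3*atan(5/2)/4 + 3*pi/16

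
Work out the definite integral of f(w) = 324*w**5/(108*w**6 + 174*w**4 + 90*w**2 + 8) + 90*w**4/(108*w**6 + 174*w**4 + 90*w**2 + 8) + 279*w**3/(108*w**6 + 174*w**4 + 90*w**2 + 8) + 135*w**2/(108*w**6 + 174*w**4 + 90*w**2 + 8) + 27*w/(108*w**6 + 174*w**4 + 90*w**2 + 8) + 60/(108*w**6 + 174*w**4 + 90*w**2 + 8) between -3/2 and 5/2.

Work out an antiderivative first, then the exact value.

The integrand splits into summands that can be handled one at a time.
F(w) = 3*log(2*w**4 + 3*w**2 + 4/3)/4 + 5*atan(3*w)/2 is an antiderivative of f.
Check: d/dw[3*log(2*w**4 + 3*w**2 + 4/3)/4 + 5*atan(3*w)/2] = (324*w**5 + 90*w**4 + 279*w**3 + 135*w**2 + 27*w + 60)/(108*w**6 + 174*w**4 + 90*w**2 + 8), which equals f(w).
F(5/2) = 3*log(2357/24)/4 + 5*atan(15/2)/2; F(-3/2) = -5*atan(9/2)/2 + 3*log(437/24)/4.
Integral = F(5/2) - F(-3/2) = -3*log(437/24)/4 + 5*atan(9/2)/2 + 3*log(2357/24)/4 + 5*atan(15/2)/2.

Antiderivative: F(w) = 3*log(2*w**4 + 3*w**2 + 4/3)/4 + 5*atan(3*w)/2; value = -3*log(437/24)/4 + 5*atan(9/2)/2 + 3*log(2357/24)/4 + 5*atan(15/2)/2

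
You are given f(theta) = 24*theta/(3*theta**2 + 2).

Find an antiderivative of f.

An antiderivative is F(theta) = 4*log(3*theta**2/2 + 1).

f matches the chain-rule pattern g'(h)*h' with inner function h(theta) = 3*theta**2/2 + 1; substituting u = h(theta) collapses the integral.
Check: d/dtheta[4*log(3*theta**2/2 + 1)] = 24*theta/(3*theta**2 + 2) = f(theta).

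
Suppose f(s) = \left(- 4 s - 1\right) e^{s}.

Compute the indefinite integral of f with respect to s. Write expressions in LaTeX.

F(s) = - 4 s e^{s} + 3 e^{s} + C

f has the shape u'v + uv' for u = 3 - 4 s and v = e^{s} — it is the derivative of the product u*v.
Check: d/ds[- 4 s e^{s} + 3 e^{s}] = - 4 s e^{s} - e^{s}, which equals f(s).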